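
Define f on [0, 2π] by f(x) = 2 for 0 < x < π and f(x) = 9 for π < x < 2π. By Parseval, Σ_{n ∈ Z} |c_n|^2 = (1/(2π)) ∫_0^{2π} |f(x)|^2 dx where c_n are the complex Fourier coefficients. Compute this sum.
Σ |c_n|^2 = 85/2

Parseval equates the L^2 energy of f (normalised by 1/(2π)) with the ℓ^2 sum of its Fourier coefficients: (1/(2π)) ∫_0^{2π} |f|^2 = Σ |c_n|^2.
Compute the left side: (1/(2π)) [∫_0^π 2^2 dx + ∫_π^{2π} 9^2 dx] = (1/(2π)) · (4π + 81π) = (4 + 81)/2 = 85/2.
So Σ_{n ∈ Z} |c_n|^2 = 85/2.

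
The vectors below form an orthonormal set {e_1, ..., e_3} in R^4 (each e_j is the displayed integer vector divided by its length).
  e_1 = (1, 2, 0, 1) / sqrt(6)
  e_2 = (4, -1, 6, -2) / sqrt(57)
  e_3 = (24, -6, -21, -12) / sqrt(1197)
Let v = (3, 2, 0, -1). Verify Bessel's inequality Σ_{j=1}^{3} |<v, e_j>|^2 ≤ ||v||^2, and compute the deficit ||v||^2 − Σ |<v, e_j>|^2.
Σ |<v, e_j>|^2 = 90/7; ||v||^2 = 14; deficit = 8/7

Write each e_j = u_j / sqrt(<u_j, u_j>) where u_j is the displayed integer vector. Then <v, e_j> = <v, u_j> / sqrt(<u_j, u_j>), so |<v, e_j>|^2 = <v, u_j>^2 / <u_j, u_j>.
Coefficients: <v, e_1> = 6/sqrt(6), <v, e_2> = 12/sqrt(57), <v, e_3> = 72/sqrt(1197).
Square and sum: Σ |<v, e_j>|^2 = 90/7.
Compute ||v||^2 = v·v = 14.
Deficit = 14 − 90/7 = 8/7 ≥ 0, confirming Bessel's inequality. (The deficit equals ||v − Σ <v,e_j> e_j||^2, the squared distance from v to span{e_j}.)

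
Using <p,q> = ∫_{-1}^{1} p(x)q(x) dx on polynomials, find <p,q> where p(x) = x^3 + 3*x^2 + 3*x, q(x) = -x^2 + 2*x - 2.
<p,q> = -2/5

Expand the product: p(x)·q(x) = -x^5 - x^4 + x^3 - 6*x.
∫_{-1}^{1} of each monomial x^k gives [2/(k+1) if k even, 0 if k odd]. Integrating term-by-term (or equivalently evaluating the antiderivative F(x) = -x^6/6 - x^5/5 + x^4/4 - 3*x^2 at the endpoints):
  F(1) − F(−1) = -187/60 − (-163/60) = -2/5.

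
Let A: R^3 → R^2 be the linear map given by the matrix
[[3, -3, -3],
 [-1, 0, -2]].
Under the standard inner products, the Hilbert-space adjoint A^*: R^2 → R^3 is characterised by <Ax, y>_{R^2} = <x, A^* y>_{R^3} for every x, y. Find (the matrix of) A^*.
A^* = A^T =
[[3, -1],
 [-3, 0],
 [-3, -2]]

For real matrices with standard dot products, the defining identity <Ax, y> = <x, A^* y> gives (Ax)^T y = x^T (A^*) y, i.e. x^T A^T y = x^T (A^*) y. Since this holds for all x, y, we must have A^* = A^T. Therefore
A^* =
[[3, -1],
 [-3, 0],
 [-3, -2]].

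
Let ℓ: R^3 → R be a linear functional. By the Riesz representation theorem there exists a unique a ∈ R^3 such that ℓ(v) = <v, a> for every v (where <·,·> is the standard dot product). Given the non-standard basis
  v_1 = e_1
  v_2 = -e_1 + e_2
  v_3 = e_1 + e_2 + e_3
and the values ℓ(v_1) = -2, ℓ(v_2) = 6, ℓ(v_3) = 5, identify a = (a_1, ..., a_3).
a = (-2, 4, 3)

Write a = (a_1, ..., a_3) in the standard basis. For each basis vector v_i, ℓ(v_i) = <v_i, a> is a linear equation in the a_j's. Collect the n equations into a matrix system V a = ℓ, where row i of V is v_i (expressed in the standard basis). Since V is invertible (lower-triangular with 1s on the diagonal, up to permutation), solve by back-substitution:
  V =
[[1, 0, 0],
 [-1, 1, 0],
 [1, 1, 1]]
  V a = (-2, 6, 5)
Solving gives a = (-2, 4, 3).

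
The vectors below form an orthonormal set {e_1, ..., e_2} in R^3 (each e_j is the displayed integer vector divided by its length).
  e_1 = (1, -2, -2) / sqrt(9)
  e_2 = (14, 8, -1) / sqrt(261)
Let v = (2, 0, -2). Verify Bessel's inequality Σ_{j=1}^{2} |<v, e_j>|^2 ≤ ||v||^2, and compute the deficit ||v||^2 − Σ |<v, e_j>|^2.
Σ |<v, e_j>|^2 = 216/29; ||v||^2 = 8; deficit = 16/29

Write each e_j = u_j / sqrt(<u_j, u_j>) where u_j is the displayed integer vector. Then <v, e_j> = <v, u_j> / sqrt(<u_j, u_j>), so |<v, e_j>|^2 = <v, u_j>^2 / <u_j, u_j>.
Coefficients: <v, e_1> = 6/sqrt(9), <v, e_2> = 30/sqrt(261).
Square and sum: Σ |<v, e_j>|^2 = 216/29.
Compute ||v||^2 = v·v = 8.
Deficit = 8 − 216/29 = 16/29 ≥ 0, confirming Bessel's inequality. (The deficit equals ||v − Σ <v,e_j> e_j||^2, the squared distance from v to span{e_j}.)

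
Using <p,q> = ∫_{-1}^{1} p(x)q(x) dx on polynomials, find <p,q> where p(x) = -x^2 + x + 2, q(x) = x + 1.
<p,q> = 4

Expand the product: p(x)·q(x) = -x^3 + 3*x + 2.
∫_{-1}^{1} of each monomial x^k gives [2/(k+1) if k even, 0 if k odd]. Integrating term-by-term (or equivalently evaluating the antiderivative F(x) = -x^4/4 + 3*x^2/2 + 2*x at the endpoints):
  F(1) − F(−1) = 13/4 − (-3/4) = 4.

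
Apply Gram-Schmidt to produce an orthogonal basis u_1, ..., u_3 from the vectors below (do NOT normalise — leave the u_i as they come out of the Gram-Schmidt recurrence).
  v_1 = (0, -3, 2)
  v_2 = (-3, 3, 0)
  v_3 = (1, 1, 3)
Orthogonal basis:
  u_1 = (0, -3, 2)
  u_2 = (-3, 12/13, 18/13)
  u_3 = (26/17, 26/17, 39/17)

Apply the Gram-Schmidt recurrence
  u_1 = v_1
  u_i = v_i − Σ_{j<i} ((v_i · u_j) / (u_j · u_j)) · u_j.

Step by step this gives:
  u_1 = (0, -3, 2)
  u_2 = (-3, 12/13, 18/13)
  u_3 = (26/17, 26/17, 39/17)

Orthogonality check:
  u_2 · u_1 = 0 (should be 0)
  u_3 · u_1 = 0 (should be 0)
  u_3 · u_2 = 0 (should be 0)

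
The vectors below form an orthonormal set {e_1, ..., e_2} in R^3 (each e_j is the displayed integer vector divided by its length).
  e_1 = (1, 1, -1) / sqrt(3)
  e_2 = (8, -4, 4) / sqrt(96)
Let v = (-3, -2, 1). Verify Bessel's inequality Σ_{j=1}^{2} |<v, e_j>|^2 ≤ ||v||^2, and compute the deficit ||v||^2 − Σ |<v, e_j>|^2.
Σ |<v, e_j>|^2 = 27/2; ||v||^2 = 14; deficit = 1/2

Write each e_j = u_j / sqrt(<u_j, u_j>) where u_j is the displayed integer vector. Then <v, e_j> = <v, u_j> / sqrt(<u_j, u_j>), so |<v, e_j>|^2 = <v, u_j>^2 / <u_j, u_j>.
Coefficients: <v, e_1> = -6/sqrt(3), <v, e_2> = -12/sqrt(96).
Square and sum: Σ |<v, e_j>|^2 = 27/2.
Compute ||v||^2 = v·v = 14.
Deficit = 14 − 27/2 = 1/2 ≥ 0, confirming Bessel's inequality. (The deficit equals ||v − Σ <v,e_j> e_j||^2, the squared distance from v to span{e_j}.)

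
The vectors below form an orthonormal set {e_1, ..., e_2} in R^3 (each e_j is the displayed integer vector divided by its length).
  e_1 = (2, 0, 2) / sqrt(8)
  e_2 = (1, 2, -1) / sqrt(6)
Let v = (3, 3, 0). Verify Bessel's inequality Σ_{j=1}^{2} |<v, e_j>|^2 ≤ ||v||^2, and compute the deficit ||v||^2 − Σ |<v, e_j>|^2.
Σ |<v, e_j>|^2 = 18; ||v||^2 = 18; deficit = 0

Write each e_j = u_j / sqrt(<u_j, u_j>) where u_j is the displayed integer vector. Then <v, e_j> = <v, u_j> / sqrt(<u_j, u_j>), so |<v, e_j>|^2 = <v, u_j>^2 / <u_j, u_j>.
Coefficients: <v, e_1> = 6/sqrt(8), <v, e_2> = 9/sqrt(6).
Square and sum: Σ |<v, e_j>|^2 = 18.
Compute ||v||^2 = v·v = 18.
Deficit = 18 − 18 = 0 ≥ 0, confirming Bessel's inequality. (The deficit equals ||v − Σ <v,e_j> e_j||^2, the squared distance from v to span{e_j}.)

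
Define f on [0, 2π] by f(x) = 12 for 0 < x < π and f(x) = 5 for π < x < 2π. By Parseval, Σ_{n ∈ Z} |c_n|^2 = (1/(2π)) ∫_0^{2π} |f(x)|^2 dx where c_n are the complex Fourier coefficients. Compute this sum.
Σ |c_n|^2 = 169/2

Parseval equates the L^2 energy of f (normalised by 1/(2π)) with the ℓ^2 sum of its Fourier coefficients: (1/(2π)) ∫_0^{2π} |f|^2 = Σ |c_n|^2.
Compute the left side: (1/(2π)) [∫_0^π 12^2 dx + ∫_π^{2π} 5^2 dx] = (1/(2π)) · (144π + 25π) = (144 + 25)/2 = 169/2.
So Σ_{n ∈ Z} |c_n|^2 = 169/2.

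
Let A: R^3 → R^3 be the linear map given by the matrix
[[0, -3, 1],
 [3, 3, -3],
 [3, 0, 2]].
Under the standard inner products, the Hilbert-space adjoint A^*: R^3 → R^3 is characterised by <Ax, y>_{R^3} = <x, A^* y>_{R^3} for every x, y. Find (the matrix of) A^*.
A^* = A^T =
[[0, 3, 3],
 [-3, 3, 0],
 [1, -3, 2]]

For real matrices with standard dot products, the defining identity <Ax, y> = <x, A^* y> gives (Ax)^T y = x^T (A^*) y, i.e. x^T A^T y = x^T (A^*) y. Since this holds for all x, y, we must have A^* = A^T. Therefore
A^* =
[[0, 3, 3],
 [-3, 3, 0],
 [1, -3, 2]].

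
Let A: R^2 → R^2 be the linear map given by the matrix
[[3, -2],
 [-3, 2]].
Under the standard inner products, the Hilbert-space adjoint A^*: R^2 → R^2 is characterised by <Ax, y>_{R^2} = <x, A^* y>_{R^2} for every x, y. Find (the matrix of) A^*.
A^* = A^T =
[[3, -3],
 [-2, 2]]

For real matrices with standard dot products, the defining identity <Ax, y> = <x, A^* y> gives (Ax)^T y = x^T (A^*) y, i.e. x^T A^T y = x^T (A^*) y. Since this holds for all x, y, we must have A^* = A^T. Therefore
A^* =
[[3, -3],
 [-2, 2]].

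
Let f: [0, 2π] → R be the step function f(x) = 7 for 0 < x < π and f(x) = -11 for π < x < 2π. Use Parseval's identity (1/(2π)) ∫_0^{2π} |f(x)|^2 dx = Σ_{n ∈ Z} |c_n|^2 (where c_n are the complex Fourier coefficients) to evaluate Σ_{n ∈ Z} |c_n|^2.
Σ |c_n|^2 = 85

Parseval equates the L^2 energy of f (normalised by 1/(2π)) with the ℓ^2 sum of its Fourier coefficients: (1/(2π)) ∫_0^{2π} |f|^2 = Σ |c_n|^2.
Compute the left side: (1/(2π)) [∫_0^π 7^2 dx + ∫_π^{2π} (-11)^2 dx] = (1/(2π)) · (49π + 121π) = (49 + 121)/2 = 85.
So Σ_{n ∈ Z} |c_n|^2 = 85.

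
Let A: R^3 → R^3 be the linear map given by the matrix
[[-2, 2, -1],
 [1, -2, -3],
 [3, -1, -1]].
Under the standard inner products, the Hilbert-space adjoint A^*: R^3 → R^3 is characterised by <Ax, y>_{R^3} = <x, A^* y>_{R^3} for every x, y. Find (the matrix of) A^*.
A^* = A^T =
[[-2, 1, 3],
 [2, -2, -1],
 [-1, -3, -1]]

For real matrices with standard dot products, the defining identity <Ax, y> = <x, A^* y> gives (Ax)^T y = x^T (A^*) y, i.e. x^T A^T y = x^T (A^*) y. Since this holds for all x, y, we must have A^* = A^T. Therefore
A^* =
[[-2, 1, 3],
 [2, -2, -1],
 [-1, -3, -1]].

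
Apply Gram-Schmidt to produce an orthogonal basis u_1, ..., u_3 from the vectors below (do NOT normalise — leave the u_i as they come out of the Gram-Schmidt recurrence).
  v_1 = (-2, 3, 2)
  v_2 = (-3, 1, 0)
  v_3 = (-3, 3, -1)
Orthogonal basis:
  u_1 = (-2, 3, 2)
  u_2 = (-33/17, -10/17, -18/17)
  u_3 = (38/89, 114/89, -133/89)

Apply the Gram-Schmidt recurrence
  u_1 = v_1
  u_i = v_i − Σ_{j<i} ((v_i · u_j) / (u_j · u_j)) · u_j.

Step by step this gives:
  u_1 = (-2, 3, 2)
  u_2 = (-33/17, -10/17, -18/17)
  u_3 = (38/89, 114/89, -133/89)

Orthogonality check:
  u_2 · u_1 = 0 (should be 0)
  u_3 · u_1 = 0 (should be 0)
  u_3 · u_2 = 0 (should be 0)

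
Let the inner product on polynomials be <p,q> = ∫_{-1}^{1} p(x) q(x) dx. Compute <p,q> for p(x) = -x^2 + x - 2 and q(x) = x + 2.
<p,q> = -26/3

Expand the product: p(x)·q(x) = -x^3 - x^2 - 4.
∫_{-1}^{1} of each monomial x^k gives [2/(k+1) if k even, 0 if k odd]. Integrating term-by-term (or equivalently evaluating the antiderivative F(x) = -x^4/4 - x^3/3 - 4*x at the endpoints):
  F(1) − F(−1) = -55/12 − (49/12) = -26/3.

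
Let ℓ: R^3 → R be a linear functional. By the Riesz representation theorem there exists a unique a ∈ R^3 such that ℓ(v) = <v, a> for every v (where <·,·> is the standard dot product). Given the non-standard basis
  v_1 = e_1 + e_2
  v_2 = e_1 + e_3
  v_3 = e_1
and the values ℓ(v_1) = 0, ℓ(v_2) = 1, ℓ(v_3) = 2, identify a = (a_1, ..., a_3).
a = (2, -2, -1)

Write a = (a_1, ..., a_3) in the standard basis. For each basis vector v_i, ℓ(v_i) = <v_i, a> is a linear equation in the a_j's. Collect the n equations into a matrix system V a = ℓ, where row i of V is v_i (expressed in the standard basis). Since V is invertible (lower-triangular with 1s on the diagonal, up to permutation), solve by back-substitution:
  V =
[[1, 1, 0],
 [1, 0, 1],
 [1, 0, 0]]
  V a = (0, 1, 2)
Solving gives a = (2, -2, -1).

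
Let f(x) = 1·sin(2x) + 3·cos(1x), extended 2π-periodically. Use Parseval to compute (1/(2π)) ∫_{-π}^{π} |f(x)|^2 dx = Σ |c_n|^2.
Σ |c_n|^2 = 5

Expand |f|^2 and use orthogonality of {sin(nx), cos(mx)} on [-π, π]:
  ∫_{-π}^{π} sin(nx)^2 dx = π, ∫ cos(mx)^2 dx = π, and cross terms integrate to 0.
So ∫_{-π}^{π} f(x)^2 dx = 1^2 · π + 3^2 · π = (1 + 9)π.
Divide by 2π: (1 + 9)/2 = 5.
By Parseval, this equals Σ |c_n|^2.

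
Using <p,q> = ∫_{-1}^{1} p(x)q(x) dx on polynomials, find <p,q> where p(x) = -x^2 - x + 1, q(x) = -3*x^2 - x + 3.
<p,q> = 58/15

Expand the product: p(x)·q(x) = 3*x^4 + 4*x^3 - 5*x^2 - 4*x + 3.
∫_{-1}^{1} of each monomial x^k gives [2/(k+1) if k even, 0 if k odd]. Integrating term-by-term (or equivalently evaluating the antiderivative F(x) = 3*x^5/5 + x^4 - 5*x^3/3 - 2*x^2 + 3*x at the endpoints):
  F(1) − F(−1) = 14/15 − (-44/15) = 58/15.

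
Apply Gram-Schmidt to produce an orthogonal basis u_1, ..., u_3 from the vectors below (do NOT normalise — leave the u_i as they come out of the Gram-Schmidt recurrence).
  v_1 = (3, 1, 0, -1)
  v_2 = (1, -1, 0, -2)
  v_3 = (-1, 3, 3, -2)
Orthogonal basis:
  u_1 = (3, 1, 0, -1)
  u_2 = (-1/11, -15/11, 0, -18/11)
  u_3 = (-39/25, 13/5, 3, -52/25)

Apply the Gram-Schmidt recurrence
  u_1 = v_1
  u_i = v_i − Σ_{j<i} ((v_i · u_j) / (u_j · u_j)) · u_j.

Step by step this gives:
  u_1 = (3, 1, 0, -1)
  u_2 = (-1/11, -15/11, 0, -18/11)
  u_3 = (-39/25, 13/5, 3, -52/25)

Orthogonality check:
  u_2 · u_1 = 0 (should be 0)
  u_3 · u_1 = 0 (should be 0)
  u_3 · u_2 = 0 (should be 0)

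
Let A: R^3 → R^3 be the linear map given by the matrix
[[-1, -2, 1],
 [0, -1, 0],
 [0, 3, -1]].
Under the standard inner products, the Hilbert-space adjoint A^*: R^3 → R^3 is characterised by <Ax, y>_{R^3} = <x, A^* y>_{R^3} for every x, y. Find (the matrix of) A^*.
A^* = A^T =
[[-1, 0, 0],
 [-2, -1, 3],
 [1, 0, -1]]

For real matrices with standard dot products, the defining identity <Ax, y> = <x, A^* y> gives (Ax)^T y = x^T (A^*) y, i.e. x^T A^T y = x^T (A^*) y. Since this holds for all x, y, we must have A^* = A^T. Therefore
A^* =
[[-1, 0, 0],
 [-2, -1, 3],
 [1, 0, -1]].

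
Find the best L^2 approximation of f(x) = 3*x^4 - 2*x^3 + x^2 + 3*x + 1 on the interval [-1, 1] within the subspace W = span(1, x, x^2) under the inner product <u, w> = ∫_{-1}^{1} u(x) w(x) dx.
g(x) = 25*x^2/7 + 9*x/5 + 26/35

The best approximation g ∈ W is the orthogonal projection of f onto W. Writing g = a_0 + a_1 x + a_2 x^2, the coefficients solve the normal equations G · a = b where
  G_{ij} = <φ_i, φ_j> and b_i = <f, φ_i>, with φ_0 = 1, φ_1 = x, φ_2 = x^2.
G =
  [2, 0, 2/3]
  [0, 2/3, 0]
  [2/3, 0, 2/5],
b = (58/15, 6/5, 202/105).
Solving gives a_0 = 26/35, a_1 = 9/5, a_2 = 25/7, so
  g(x) = 25*x^2/7 + 9*x/5 + 26/35.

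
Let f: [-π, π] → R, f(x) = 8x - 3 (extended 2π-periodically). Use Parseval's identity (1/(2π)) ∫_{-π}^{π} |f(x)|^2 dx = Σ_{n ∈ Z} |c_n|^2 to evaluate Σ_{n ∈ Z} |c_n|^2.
Σ |c_n|^2 = 64π^2/3 + 9

Expand and integrate term by term over [-π, π]:
  ∫ (8x)^2 dx = 64·(2π^3/3); ∫ 2·8·(-3)·x dx = 0 (odd integrand); ∫ (-3)^2 dx = 9·2π.
So (1/(2π)) ∫_{-π}^{π} (8x - 3)^2 dx = 64π^2/3 + 9 = 64π^2/3 + 9.
Parseval ⇒ Σ |c_n|^2 = 64π^2/3 + 9.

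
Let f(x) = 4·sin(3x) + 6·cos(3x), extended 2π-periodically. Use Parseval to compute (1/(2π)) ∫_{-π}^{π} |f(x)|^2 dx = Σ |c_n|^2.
Σ |c_n|^2 = 26

Expand |f|^2 and use orthogonality of {sin(nx), cos(mx)} on [-π, π]:
  ∫_{-π}^{π} sin(nx)^2 dx = π, ∫ cos(mx)^2 dx = π, and cross terms integrate to 0.
So ∫_{-π}^{π} f(x)^2 dx = 4^2 · π + 6^2 · π = (16 + 36)π.
Divide by 2π: (16 + 36)/2 = 26.
By Parseval, this equals Σ |c_n|^2.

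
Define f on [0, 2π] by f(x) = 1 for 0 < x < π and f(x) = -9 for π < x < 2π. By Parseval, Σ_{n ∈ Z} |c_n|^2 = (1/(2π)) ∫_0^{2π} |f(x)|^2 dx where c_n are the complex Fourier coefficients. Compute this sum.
Σ |c_n|^2 = 41

Parseval equates the L^2 energy of f (normalised by 1/(2π)) with the ℓ^2 sum of its Fourier coefficients: (1/(2π)) ∫_0^{2π} |f|^2 = Σ |c_n|^2.
Compute the left side: (1/(2π)) [∫_0^π 1^2 dx + ∫_π^{2π} (-9)^2 dx] = (1/(2π)) · (1π + 81π) = (1 + 81)/2 = 41.
So Σ_{n ∈ Z} |c_n|^2 = 41.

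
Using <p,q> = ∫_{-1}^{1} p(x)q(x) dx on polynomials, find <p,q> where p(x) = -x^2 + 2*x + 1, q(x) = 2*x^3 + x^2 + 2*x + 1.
<p,q> = 88/15

Expand the product: p(x)·q(x) = -2*x^5 + 3*x^4 + 2*x^3 + 4*x^2 + 4*x + 1.
∫_{-1}^{1} of each monomial x^k gives [2/(k+1) if k even, 0 if k odd]. Integrating term-by-term (or equivalently evaluating the antiderivative F(x) = -x^6/3 + 3*x^5/5 + x^4/2 + 4*x^3/3 + 2*x^2 + x at the endpoints):
  F(1) − F(−1) = 51/10 − (-23/30) = 88/15.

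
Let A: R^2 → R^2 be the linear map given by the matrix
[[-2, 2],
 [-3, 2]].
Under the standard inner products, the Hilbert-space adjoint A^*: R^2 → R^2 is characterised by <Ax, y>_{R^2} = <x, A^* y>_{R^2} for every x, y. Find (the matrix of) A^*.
A^* = A^T =
[[-2, -3],
 [2, 2]]

For real matrices with standard dot products, the defining identity <Ax, y> = <x, A^* y> gives (Ax)^T y = x^T (A^*) y, i.e. x^T A^T y = x^T (A^*) y. Since this holds for all x, y, we must have A^* = A^T. Therefore
A^* =
[[-2, -3],
 [2, 2]].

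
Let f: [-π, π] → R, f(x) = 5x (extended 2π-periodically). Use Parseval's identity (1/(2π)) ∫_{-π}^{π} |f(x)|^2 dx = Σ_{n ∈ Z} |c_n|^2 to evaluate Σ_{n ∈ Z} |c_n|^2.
Σ |c_n|^2 = 25π^2/3

Expand and integrate term by term over [-π, π]:
  ∫ (5x)^2 dx = 25·(2π^3/3); ∫ 2·5·(0)·x dx = 0 (odd integrand); ∫ 0^2 dx = 0·2π.
So (1/(2π)) ∫_{-π}^{π} (5x)^2 dx = 25π^2/3 + 0 = 25π^2/3.
Parseval ⇒ Σ |c_n|^2 = 25π^2/3.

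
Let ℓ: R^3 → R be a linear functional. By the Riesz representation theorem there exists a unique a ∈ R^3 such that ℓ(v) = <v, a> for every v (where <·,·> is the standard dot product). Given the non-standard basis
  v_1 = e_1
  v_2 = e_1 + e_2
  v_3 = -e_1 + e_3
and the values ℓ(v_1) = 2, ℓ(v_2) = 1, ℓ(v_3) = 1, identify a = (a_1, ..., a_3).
a = (2, -1, 3)

Write a = (a_1, ..., a_3) in the standard basis. For each basis vector v_i, ℓ(v_i) = <v_i, a> is a linear equation in the a_j's. Collect the n equations into a matrix system V a = ℓ, where row i of V is v_i (expressed in the standard basis). Since V is invertible (lower-triangular with 1s on the diagonal, up to permutation), solve by back-substitution:
  V =
[[1, 0, 0],
 [1, 1, 0],
 [-1, 0, 1]]
  V a = (2, 1, 1)
Solving gives a = (2, -1, 3).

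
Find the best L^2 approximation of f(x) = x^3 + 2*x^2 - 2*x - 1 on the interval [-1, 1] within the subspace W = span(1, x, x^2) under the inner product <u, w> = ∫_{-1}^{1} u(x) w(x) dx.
g(x) = 2*x^2 - 7*x/5 - 1

The best approximation g ∈ W is the orthogonal projection of f onto W. Writing g = a_0 + a_1 x + a_2 x^2, the coefficients solve the normal equations G · a = b where
  G_{ij} = <φ_i, φ_j> and b_i = <f, φ_i>, with φ_0 = 1, φ_1 = x, φ_2 = x^2.
G =
  [2, 0, 2/3]
  [0, 2/3, 0]
  [2/3, 0, 2/5],
b = (-2/3, -14/15, 2/15).
Solving gives a_0 = -1, a_1 = -7/5, a_2 = 2, so
  g(x) = 2*x^2 - 7*x/5 - 1.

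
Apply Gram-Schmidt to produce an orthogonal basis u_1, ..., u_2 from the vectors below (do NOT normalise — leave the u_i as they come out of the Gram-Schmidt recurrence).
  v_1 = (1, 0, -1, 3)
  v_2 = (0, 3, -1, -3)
Orthogonal basis:
  u_1 = (1, 0, -1, 3)
  u_2 = (8/11, 3, -19/11, -9/11)

Apply the Gram-Schmidt recurrence
  u_1 = v_1
  u_i = v_i − Σ_{j<i} ((v_i · u_j) / (u_j · u_j)) · u_j.

Step by step this gives:
  u_1 = (1, 0, -1, 3)
  u_2 = (8/11, 3, -19/11, -9/11)

Orthogonality check:
  u_2 · u_1 = 0 (should be 0)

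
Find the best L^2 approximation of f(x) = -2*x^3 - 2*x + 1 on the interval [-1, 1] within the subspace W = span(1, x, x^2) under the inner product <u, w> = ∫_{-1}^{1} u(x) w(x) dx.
g(x) = 1 - 16*x/5

The best approximation g ∈ W is the orthogonal projection of f onto W. Writing g = a_0 + a_1 x + a_2 x^2, the coefficients solve the normal equations G · a = b where
  G_{ij} = <φ_i, φ_j> and b_i = <f, φ_i>, with φ_0 = 1, φ_1 = x, φ_2 = x^2.
G =
  [2, 0, 2/3]
  [0, 2/3, 0]
  [2/3, 0, 2/5],
b = (2, -32/15, 2/3).
Solving gives a_0 = 1, a_1 = -16/5, a_2 = 0, so
  g(x) = 1 - 16*x/5.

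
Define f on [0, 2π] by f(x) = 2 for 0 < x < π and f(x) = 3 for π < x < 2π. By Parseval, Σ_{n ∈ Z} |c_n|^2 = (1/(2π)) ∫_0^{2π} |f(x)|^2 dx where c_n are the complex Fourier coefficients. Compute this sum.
Σ |c_n|^2 = 13/2

Parseval equates the L^2 energy of f (normalised by 1/(2π)) with the ℓ^2 sum of its Fourier coefficients: (1/(2π)) ∫_0^{2π} |f|^2 = Σ |c_n|^2.
Compute the left side: (1/(2π)) [∫_0^π 2^2 dx + ∫_π^{2π} 3^2 dx] = (1/(2π)) · (4π + 9π) = (4 + 9)/2 = 13/2.
So Σ_{n ∈ Z} |c_n|^2 = 13/2.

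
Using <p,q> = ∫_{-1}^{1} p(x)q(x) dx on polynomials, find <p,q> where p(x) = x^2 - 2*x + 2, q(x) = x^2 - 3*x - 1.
<p,q> = 16/15

Expand the product: p(x)·q(x) = x^4 - 5*x^3 + 7*x^2 - 4*x - 2.
∫_{-1}^{1} of each monomial x^k gives [2/(k+1) if k even, 0 if k odd]. Integrating term-by-term (or equivalently evaluating the antiderivative F(x) = x^5/5 - 5*x^4/4 + 7*x^3/3 - 2*x^2 - 2*x at the endpoints):
  F(1) − F(−1) = -163/60 − (-227/60) = 16/15.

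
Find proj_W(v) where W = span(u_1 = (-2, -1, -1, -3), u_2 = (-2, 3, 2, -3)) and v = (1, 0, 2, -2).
proj_W(v) = (-92/163, 162/163, 110/163, -138/163)

Set up U = [u_1 | ... | u_2] ∈ R^(4×2). The projector onto W = col(U) is P = U (U^T U)^(-1) U^T.
Compute U^T U =
  [15, 8]
  [8, 26],
and U^T v = (2, 8).
Solve U^T U · c = U^T v for the coefficients: c = (-6/163, 52/163). The projection is proj_W(v) = U c.
Check: (v - proj_W(v)) · u_1 = 0  (should be 0).
Check: (v - proj_W(v)) · u_2 = 0  (should be 0).
Result: proj_W(v) = (-92/163, 162/163, 110/163, -138/163).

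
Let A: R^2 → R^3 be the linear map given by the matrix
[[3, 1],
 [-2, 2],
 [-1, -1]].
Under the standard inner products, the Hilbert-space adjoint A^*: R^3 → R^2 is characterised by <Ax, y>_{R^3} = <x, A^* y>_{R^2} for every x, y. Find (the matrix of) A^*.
A^* = A^T =
[[3, -2, -1],
 [1, 2, -1]]

For real matrices with standard dot products, the defining identity <Ax, y> = <x, A^* y> gives (Ax)^T y = x^T (A^*) y, i.e. x^T A^T y = x^T (A^*) y. Since this holds for all x, y, we must have A^* = A^T. Therefore
A^* =
[[3, -2, -1],
 [1, 2, -1]].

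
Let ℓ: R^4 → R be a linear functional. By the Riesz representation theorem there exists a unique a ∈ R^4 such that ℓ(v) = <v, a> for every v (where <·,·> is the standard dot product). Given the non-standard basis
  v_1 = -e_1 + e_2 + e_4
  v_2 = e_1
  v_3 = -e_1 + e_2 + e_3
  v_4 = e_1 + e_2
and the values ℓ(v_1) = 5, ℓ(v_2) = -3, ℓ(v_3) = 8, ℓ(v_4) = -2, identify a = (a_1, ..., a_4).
a = (-3, 1, 4, 1)

Write a = (a_1, ..., a_4) in the standard basis. For each basis vector v_i, ℓ(v_i) = <v_i, a> is a linear equation in the a_j's. Collect the n equations into a matrix system V a = ℓ, where row i of V is v_i (expressed in the standard basis). Since V is invertible (lower-triangular with 1s on the diagonal, up to permutation), solve by back-substitution:
  V =
[[-1, 1, 0, 1],
 [1, 0, 0, 0],
 [-1, 1, 1, 0],
 [1, 1, 0, 0]]
  V a = (5, -3, 8, -2)
Solving gives a = (-3, 1, 4, 1).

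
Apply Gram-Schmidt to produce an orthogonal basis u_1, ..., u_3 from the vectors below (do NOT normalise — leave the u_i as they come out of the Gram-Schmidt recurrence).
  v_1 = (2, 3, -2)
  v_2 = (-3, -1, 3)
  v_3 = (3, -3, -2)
Orthogonal basis:
  u_1 = (2, 3, -2)
  u_2 = (-21/17, 28/17, 21/17)
  u_3 = (1/2, 0, 1/2)

Apply the Gram-Schmidt recurrence
  u_1 = v_1
  u_i = v_i − Σ_{j<i} ((v_i · u_j) / (u_j · u_j)) · u_j.

Step by step this gives:
  u_1 = (2, 3, -2)
  u_2 = (-21/17, 28/17, 21/17)
  u_3 = (1/2, 0, 1/2)

Orthogonality check:
  u_2 · u_1 = 0 (should be 0)
  u_3 · u_1 = 0 (should be 0)
  u_3 · u_2 = 0 (should be 0)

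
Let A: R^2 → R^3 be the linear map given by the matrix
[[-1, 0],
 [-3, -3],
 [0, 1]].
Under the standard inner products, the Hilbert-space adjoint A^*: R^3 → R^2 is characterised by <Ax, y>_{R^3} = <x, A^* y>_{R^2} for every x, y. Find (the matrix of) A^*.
A^* = A^T =
[[-1, -3, 0],
 [0, -3, 1]]

For real matrices with standard dot products, the defining identity <Ax, y> = <x, A^* y> gives (Ax)^T y = x^T (A^*) y, i.e. x^T A^T y = x^T (A^*) y. Since this holds for all x, y, we must have A^* = A^T. Therefore
A^* =
[[-1, -3, 0],
 [0, -3, 1]].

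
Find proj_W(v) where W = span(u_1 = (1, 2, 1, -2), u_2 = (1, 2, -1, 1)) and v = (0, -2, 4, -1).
proj_W(v) = (-31/33, -62/33, 21/11, -79/33)

Set up U = [u_1 | ... | u_2] ∈ R^(4×2). The projector onto W = col(U) is P = U (U^T U)^(-1) U^T.
Compute U^T U =
  [10, 2]
  [2, 7],
and U^T v = (2, -9).
Solve U^T U · c = U^T v for the coefficients: c = (16/33, -47/33). The projection is proj_W(v) = U c.
Check: (v - proj_W(v)) · u_1 = 0  (should be 0).
Check: (v - proj_W(v)) · u_2 = 0  (should be 0).
Result: proj_W(v) = (-31/33, -62/33, 21/11, -79/33).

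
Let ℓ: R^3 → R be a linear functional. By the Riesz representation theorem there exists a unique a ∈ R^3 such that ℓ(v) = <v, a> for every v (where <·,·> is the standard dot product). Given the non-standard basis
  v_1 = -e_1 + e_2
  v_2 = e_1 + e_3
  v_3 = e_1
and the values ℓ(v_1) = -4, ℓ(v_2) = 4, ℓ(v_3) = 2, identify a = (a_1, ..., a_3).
a = (2, -2, 2)

Write a = (a_1, ..., a_3) in the standard basis. For each basis vector v_i, ℓ(v_i) = <v_i, a> is a linear equation in the a_j's. Collect the n equations into a matrix system V a = ℓ, where row i of V is v_i (expressed in the standard basis). Since V is invertible (lower-triangular with 1s on the diagonal, up to permutation), solve by back-substitution:
  V =
[[-1, 1, 0],
 [1, 0, 1],
 [1, 0, 0]]
  V a = (-4, 4, 2)
Solving gives a = (2, -2, 2).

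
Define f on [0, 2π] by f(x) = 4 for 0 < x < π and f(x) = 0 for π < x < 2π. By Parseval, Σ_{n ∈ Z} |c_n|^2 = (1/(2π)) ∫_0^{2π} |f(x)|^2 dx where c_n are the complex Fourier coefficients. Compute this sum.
Σ |c_n|^2 = 8

Parseval equates the L^2 energy of f (normalised by 1/(2π)) with the ℓ^2 sum of its Fourier coefficients: (1/(2π)) ∫_0^{2π} |f|^2 = Σ |c_n|^2.
Compute the left side: (1/(2π)) [∫_0^π 4^2 dx + ∫_π^{2π} 0^2 dx] = (1/(2π)) · (16π + 0π) = (16 + 0)/2 = 8.
So Σ_{n ∈ Z} |c_n|^2 = 8.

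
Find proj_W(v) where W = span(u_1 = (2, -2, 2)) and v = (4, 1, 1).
proj_W(v) = (4/3, -4/3, 4/3)

Set up U = [u_1 | ... | u_1] ∈ R^(3×1). The projector onto W = col(U) is P = U (U^T U)^(-1) U^T.
Compute U^T U =
  [12],
and U^T v = (8).
Solve U^T U · c = U^T v for the coefficients: c = (2/3). The projection is proj_W(v) = U c.
Check: (v - proj_W(v)) · u_1 = 0  (should be 0).
Result: proj_W(v) = (4/3, -4/3, 4/3).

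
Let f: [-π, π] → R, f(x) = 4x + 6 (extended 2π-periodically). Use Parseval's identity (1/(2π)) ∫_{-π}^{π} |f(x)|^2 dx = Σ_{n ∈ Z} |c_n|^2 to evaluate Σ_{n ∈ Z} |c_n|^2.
Σ |c_n|^2 = 16π^2/3 + 36

Expand and integrate term by term over [-π, π]:
  ∫ (4x)^2 dx = 16·(2π^3/3); ∫ 2·4·(6)·x dx = 0 (odd integrand); ∫ 6^2 dx = 36·2π.
So (1/(2π)) ∫_{-π}^{π} (4x + 6)^2 dx = 16π^2/3 + 36 = 16π^2/3 + 36.
Parseval ⇒ Σ |c_n|^2 = 16π^2/3 + 36.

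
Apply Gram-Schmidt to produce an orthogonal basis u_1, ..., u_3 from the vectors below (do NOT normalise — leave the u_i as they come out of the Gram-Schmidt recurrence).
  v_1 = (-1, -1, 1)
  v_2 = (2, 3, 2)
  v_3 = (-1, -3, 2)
Orthogonal basis:
  u_1 = (-1, -1, 1)
  u_2 = (1, 2, 3)
  u_3 = (15/14, -6/7, 3/14)

Apply the Gram-Schmidt recurrence
  u_1 = v_1
  u_i = v_i − Σ_{j<i} ((v_i · u_j) / (u_j · u_j)) · u_j.

Step by step this gives:
  u_1 = (-1, -1, 1)
  u_2 = (1, 2, 3)
  u_3 = (15/14, -6/7, 3/14)

Orthogonality check:
  u_2 · u_1 = 0 (should be 0)
  u_3 · u_1 = 0 (should be 0)
  u_3 · u_2 = 0 (should be 0)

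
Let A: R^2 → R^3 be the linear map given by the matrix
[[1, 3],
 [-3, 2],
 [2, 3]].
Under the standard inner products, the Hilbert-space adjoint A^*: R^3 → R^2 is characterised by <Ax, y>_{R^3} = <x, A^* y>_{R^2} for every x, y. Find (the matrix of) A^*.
A^* = A^T =
[[1, -3, 2],
 [3, 2, 3]]

For real matrices with standard dot products, the defining identity <Ax, y> = <x, A^* y> gives (Ax)^T y = x^T (A^*) y, i.e. x^T A^T y = x^T (A^*) y. Since this holds for all x, y, we must have A^* = A^T. Therefore
A^* =
[[1, -3, 2],
 [3, 2, 3]].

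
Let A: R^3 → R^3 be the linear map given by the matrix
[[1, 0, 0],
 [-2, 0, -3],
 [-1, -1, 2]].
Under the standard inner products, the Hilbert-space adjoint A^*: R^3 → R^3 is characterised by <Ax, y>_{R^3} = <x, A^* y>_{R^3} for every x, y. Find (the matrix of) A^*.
A^* = A^T =
[[1, -2, -1],
 [0, 0, -1],
 [0, -3, 2]]

For real matrices with standard dot products, the defining identity <Ax, y> = <x, A^* y> gives (Ax)^T y = x^T (A^*) y, i.e. x^T A^T y = x^T (A^*) y. Since this holds for all x, y, we must have A^* = A^T. Therefore
A^* =
[[1, -2, -1],
 [0, 0, -1],
 [0, -3, 2]].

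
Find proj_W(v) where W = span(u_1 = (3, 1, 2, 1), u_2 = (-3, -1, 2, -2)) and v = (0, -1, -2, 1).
proj_W(v) = (-15/206, -5/206, -219/103, 51/103)

Set up U = [u_1 | ... | u_2] ∈ R^(4×2). The projector onto W = col(U) is P = U (U^T U)^(-1) U^T.
Compute U^T U =
  [15, -8]
  [-8, 18],
and U^T v = (-4, -5).
Solve U^T U · c = U^T v for the coefficients: c = (-56/103, -107/206). The projection is proj_W(v) = U c.
Check: (v - proj_W(v)) · u_1 = 0  (should be 0).
Check: (v - proj_W(v)) · u_2 = 0  (should be 0).
Result: proj_W(v) = (-15/206, -5/206, -219/103, 51/103).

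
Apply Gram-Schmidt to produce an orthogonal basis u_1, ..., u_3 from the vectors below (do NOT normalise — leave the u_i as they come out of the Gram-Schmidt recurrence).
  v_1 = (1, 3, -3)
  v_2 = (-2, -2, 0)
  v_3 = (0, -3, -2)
Orthogonal basis:
  u_1 = (1, 3, -3)
  u_2 = (-30/19, -14/19, -24/19)
  u_3 = (39/22, -39/22, -13/11)

Apply the Gram-Schmidt recurrence
  u_1 = v_1
  u_i = v_i − Σ_{j<i} ((v_i · u_j) / (u_j · u_j)) · u_j.

Step by step this gives:
  u_1 = (1, 3, -3)
  u_2 = (-30/19, -14/19, -24/19)
  u_3 = (39/22, -39/22, -13/11)

Orthogonality check:
  u_2 · u_1 = 0 (should be 0)
  u_3 · u_1 = 0 (should be 0)
  u_3 · u_2 = 0 (should be 0)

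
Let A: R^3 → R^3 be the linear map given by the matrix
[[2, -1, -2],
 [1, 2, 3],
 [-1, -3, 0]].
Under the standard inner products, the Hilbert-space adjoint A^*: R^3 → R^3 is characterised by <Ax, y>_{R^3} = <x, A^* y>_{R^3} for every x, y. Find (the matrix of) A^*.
A^* = A^T =
[[2, 1, -1],
 [-1, 2, -3],
 [-2, 3, 0]]

For real matrices with standard dot products, the defining identity <Ax, y> = <x, A^* y> gives (Ax)^T y = x^T (A^*) y, i.e. x^T A^T y = x^T (A^*) y. Since this holds for all x, y, we must have A^* = A^T. Therefore
A^* =
[[2, 1, -1],
 [-1, 2, -3],
 [-2, 3, 0]].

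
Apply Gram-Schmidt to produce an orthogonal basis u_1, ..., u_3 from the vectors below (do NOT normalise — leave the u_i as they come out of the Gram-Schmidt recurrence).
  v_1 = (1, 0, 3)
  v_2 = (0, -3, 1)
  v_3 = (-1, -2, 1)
Orthogonal basis:
  u_1 = (1, 0, 3)
  u_2 = (-3/10, -3, 1/10)
  u_3 = (-90/91, 10/91, 30/91)

Apply the Gram-Schmidt recurrence
  u_1 = v_1
  u_i = v_i − Σ_{j<i} ((v_i · u_j) / (u_j · u_j)) · u_j.

Step by step this gives:
  u_1 = (1, 0, 3)
  u_2 = (-3/10, -3, 1/10)
  u_3 = (-90/91, 10/91, 30/91)

Orthogonality check:
  u_2 · u_1 = 0 (should be 0)
  u_3 · u_1 = 0 (should be 0)
  u_3 · u_2 = 0 (should be 0)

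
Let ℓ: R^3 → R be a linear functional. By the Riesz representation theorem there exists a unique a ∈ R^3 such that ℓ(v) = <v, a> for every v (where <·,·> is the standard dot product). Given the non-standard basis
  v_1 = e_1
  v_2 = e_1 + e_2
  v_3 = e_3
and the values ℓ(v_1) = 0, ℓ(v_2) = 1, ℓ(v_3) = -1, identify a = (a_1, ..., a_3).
a = (0, 1, -1)

Write a = (a_1, ..., a_3) in the standard basis. For each basis vector v_i, ℓ(v_i) = <v_i, a> is a linear equation in the a_j's. Collect the n equations into a matrix system V a = ℓ, where row i of V is v_i (expressed in the standard basis). Since V is invertible (lower-triangular with 1s on the diagonal, up to permutation), solve by back-substitution:
  V =
[[1, 0, 0],
 [1, 1, 0],
 [0, 0, 1]]
  V a = (0, 1, -1)
Solving gives a = (0, 1, -1).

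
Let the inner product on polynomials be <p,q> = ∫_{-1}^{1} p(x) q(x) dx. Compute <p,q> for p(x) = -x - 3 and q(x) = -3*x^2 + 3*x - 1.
<p,q> = 10

Expand the product: p(x)·q(x) = 3*x^3 + 6*x^2 - 8*x + 3.
∫_{-1}^{1} of each monomial x^k gives [2/(k+1) if k even, 0 if k odd]. Integrating term-by-term (or equivalently evaluating the antiderivative F(x) = 3*x^4/4 + 2*x^3 - 4*x^2 + 3*x at the endpoints):
  F(1) − F(−1) = 7/4 − (-33/4) = 10.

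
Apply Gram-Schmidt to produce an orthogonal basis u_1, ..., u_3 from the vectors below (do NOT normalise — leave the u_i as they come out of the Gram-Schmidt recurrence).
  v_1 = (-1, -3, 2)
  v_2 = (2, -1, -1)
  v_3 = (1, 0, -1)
Orthogonal basis:
  u_1 = (-1, -3, 2)
  u_2 = (27/14, -17/14, -6/7)
  u_3 = (-10/83, -6/83, -14/83)

Apply the Gram-Schmidt recurrence
  u_1 = v_1
  u_i = v_i − Σ_{j<i} ((v_i · u_j) / (u_j · u_j)) · u_j.

Step by step this gives:
  u_1 = (-1, -3, 2)
  u_2 = (27/14, -17/14, -6/7)
  u_3 = (-10/83, -6/83, -14/83)

Orthogonality check:
  u_2 · u_1 = 0 (should be 0)
  u_3 · u_1 = 0 (should be 0)
  u_3 · u_2 = 0 (should be 0)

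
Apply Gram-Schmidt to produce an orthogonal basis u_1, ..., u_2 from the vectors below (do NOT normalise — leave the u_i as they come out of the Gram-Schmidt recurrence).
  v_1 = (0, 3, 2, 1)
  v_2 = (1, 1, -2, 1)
Orthogonal basis:
  u_1 = (0, 3, 2, 1)
  u_2 = (1, 1, -2, 1)

Apply the Gram-Schmidt recurrence
  u_1 = v_1
  u_i = v_i − Σ_{j<i} ((v_i · u_j) / (u_j · u_j)) · u_j.

Step by step this gives:
  u_1 = (0, 3, 2, 1)
  u_2 = (1, 1, -2, 1)

Orthogonality check:
  u_2 · u_1 = 0 (should be 0)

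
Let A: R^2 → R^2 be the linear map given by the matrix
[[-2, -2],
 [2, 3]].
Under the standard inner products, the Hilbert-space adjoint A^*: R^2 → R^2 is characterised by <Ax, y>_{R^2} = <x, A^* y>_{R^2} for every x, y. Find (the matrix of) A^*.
A^* = A^T =
[[-2, 2],
 [-2, 3]]

For real matrices with standard dot products, the defining identity <Ax, y> = <x, A^* y> gives (Ax)^T y = x^T (A^*) y, i.e. x^T A^T y = x^T (A^*) y. Since this holds for all x, y, we must have A^* = A^T. Therefore
A^* =
[[-2, 2],
 [-2, 3]].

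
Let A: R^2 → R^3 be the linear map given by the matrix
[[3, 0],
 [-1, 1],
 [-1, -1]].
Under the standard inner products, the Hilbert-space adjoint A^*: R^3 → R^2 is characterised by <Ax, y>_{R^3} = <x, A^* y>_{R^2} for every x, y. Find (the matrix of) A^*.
A^* = A^T =
[[3, -1, -1],
 [0, 1, -1]]

For real matrices with standard dot products, the defining identity <Ax, y> = <x, A^* y> gives (Ax)^T y = x^T (A^*) y, i.e. x^T A^T y = x^T (A^*) y. Since this holds for all x, y, we must have A^* = A^T. Therefore
A^* =
[[3, -1, -1],
 [0, 1, -1]].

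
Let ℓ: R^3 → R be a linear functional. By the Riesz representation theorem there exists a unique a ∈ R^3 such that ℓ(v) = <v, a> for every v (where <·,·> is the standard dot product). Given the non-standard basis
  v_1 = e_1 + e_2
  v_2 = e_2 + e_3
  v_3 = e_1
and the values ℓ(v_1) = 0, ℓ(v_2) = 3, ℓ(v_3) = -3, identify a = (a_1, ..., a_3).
a = (-3, 3, 0)

Write a = (a_1, ..., a_3) in the standard basis. For each basis vector v_i, ℓ(v_i) = <v_i, a> is a linear equation in the a_j's. Collect the n equations into a matrix system V a = ℓ, where row i of V is v_i (expressed in the standard basis). Since V is invertible (lower-triangular with 1s on the diagonal, up to permutation), solve by back-substitution:
  V =
[[1, 1, 0],
 [0, 1, 1],
 [1, 0, 0]]
  V a = (0, 3, -3)
Solving gives a = (-3, 3, 0).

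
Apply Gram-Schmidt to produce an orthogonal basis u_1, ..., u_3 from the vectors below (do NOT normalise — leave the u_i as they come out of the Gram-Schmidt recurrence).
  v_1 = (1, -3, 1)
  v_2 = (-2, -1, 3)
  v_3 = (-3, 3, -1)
Orthogonal basis:
  u_1 = (1, -3, 1)
  u_2 = (-26/11, 1/11, 29/11)
  u_3 = (-64/69, -40/69, -56/69)

Apply the Gram-Schmidt recurrence
  u_1 = v_1
  u_i = v_i − Σ_{j<i} ((v_i · u_j) / (u_j · u_j)) · u_j.

Step by step this gives:
  u_1 = (1, -3, 1)
  u_2 = (-26/11, 1/11, 29/11)
  u_3 = (-64/69, -40/69, -56/69)

Orthogonality check:
  u_2 · u_1 = 0 (should be 0)
  u_3 · u_1 = 0 (should be 0)
  u_3 · u_2 = 0 (should be 0)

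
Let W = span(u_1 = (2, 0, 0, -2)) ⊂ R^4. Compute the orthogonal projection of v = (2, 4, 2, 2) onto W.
proj_W(v) = (0, 0, 0, 0)

Set up U = [u_1 | ... | u_1] ∈ R^(4×1). The projector onto W = col(U) is P = U (U^T U)^(-1) U^T.
Compute U^T U =
  [8],
and U^T v = (0).
Solve U^T U · c = U^T v for the coefficients: c = (0). The projection is proj_W(v) = U c.
Check: (v - proj_W(v)) · u_1 = 0  (should be 0).
Result: proj_W(v) = (0, 0, 0, 0).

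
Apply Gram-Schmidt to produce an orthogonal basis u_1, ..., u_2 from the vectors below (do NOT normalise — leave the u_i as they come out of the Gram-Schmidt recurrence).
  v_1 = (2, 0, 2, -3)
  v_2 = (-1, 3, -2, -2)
Orthogonal basis:
  u_1 = (2, 0, 2, -3)
  u_2 = (-1, 3, -2, -2)

Apply the Gram-Schmidt recurrence
  u_1 = v_1
  u_i = v_i − Σ_{j<i} ((v_i · u_j) / (u_j · u_j)) · u_j.

Step by step this gives:
  u_1 = (2, 0, 2, -3)
  u_2 = (-1, 3, -2, -2)

Orthogonality check:
  u_2 · u_1 = 0 (should be 0)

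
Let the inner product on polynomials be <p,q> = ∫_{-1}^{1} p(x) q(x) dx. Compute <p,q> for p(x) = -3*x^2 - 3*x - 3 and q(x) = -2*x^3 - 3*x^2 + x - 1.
<p,q> = 18

Expand the product: p(x)·q(x) = 6*x^5 + 15*x^4 + 12*x^3 + 9*x^2 + 3.
∫_{-1}^{1} of each monomial x^k gives [2/(k+1) if k even, 0 if k odd]. Integrating term-by-term (or equivalently evaluating the antiderivative F(x) = x^6 + 3*x^5 + 3*x^4 + 3*x^3 + 3*x at the endpoints):
  F(1) − F(−1) = 13 − (-5) = 18.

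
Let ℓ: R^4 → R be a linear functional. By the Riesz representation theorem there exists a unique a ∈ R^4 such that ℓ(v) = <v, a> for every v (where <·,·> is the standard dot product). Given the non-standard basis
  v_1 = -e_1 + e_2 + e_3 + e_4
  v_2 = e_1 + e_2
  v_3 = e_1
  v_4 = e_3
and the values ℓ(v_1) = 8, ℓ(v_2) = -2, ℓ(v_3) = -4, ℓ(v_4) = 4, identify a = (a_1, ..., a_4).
a = (-4, 2, 4, -2)

Write a = (a_1, ..., a_4) in the standard basis. For each basis vector v_i, ℓ(v_i) = <v_i, a> is a linear equation in the a_j's. Collect the n equations into a matrix system V a = ℓ, where row i of V is v_i (expressed in the standard basis). Since V is invertible (lower-triangular with 1s on the diagonal, up to permutation), solve by back-substitution:
  V =
[[-1, 1, 1, 1],
 [1, 1, 0, 0],
 [1, 0, 0, 0],
 [0, 0, 1, 0]]
  V a = (8, -2, -4, 4)
Solving gives a = (-4, 2, 4, -2).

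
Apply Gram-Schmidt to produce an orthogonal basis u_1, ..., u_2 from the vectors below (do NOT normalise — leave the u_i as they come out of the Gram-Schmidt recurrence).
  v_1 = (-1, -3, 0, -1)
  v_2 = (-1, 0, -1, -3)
Orthogonal basis:
  u_1 = (-1, -3, 0, -1)
  u_2 = (-7/11, 12/11, -1, -29/11)

Apply the Gram-Schmidt recurrence
  u_1 = v_1
  u_i = v_i − Σ_{j<i} ((v_i · u_j) / (u_j · u_j)) · u_j.

Step by step this gives:
  u_1 = (-1, -3, 0, -1)
  u_2 = (-7/11, 12/11, -1, -29/11)

Orthogonality check:
  u_2 · u_1 = 0 (should be 0)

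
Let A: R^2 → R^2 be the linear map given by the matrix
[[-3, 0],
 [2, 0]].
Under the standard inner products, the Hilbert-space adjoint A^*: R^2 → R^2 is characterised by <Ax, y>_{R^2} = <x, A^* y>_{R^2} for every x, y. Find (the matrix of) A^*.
A^* = A^T =
[[-3, 2],
 [0, 0]]

For real matrices with standard dot products, the defining identity <Ax, y> = <x, A^* y> gives (Ax)^T y = x^T (A^*) y, i.e. x^T A^T y = x^T (A^*) y. Since this holds for all x, y, we must have A^* = A^T. Therefore
A^* =
[[-3, 2],
 [0, 0]].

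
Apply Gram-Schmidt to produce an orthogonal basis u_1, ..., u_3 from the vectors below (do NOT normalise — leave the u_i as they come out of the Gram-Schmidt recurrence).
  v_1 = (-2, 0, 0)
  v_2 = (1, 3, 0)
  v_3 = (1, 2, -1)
Orthogonal basis:
  u_1 = (-2, 0, 0)
  u_2 = (0, 3, 0)
  u_3 = (0, 0, -1)

Apply the Gram-Schmidt recurrence
  u_1 = v_1
  u_i = v_i − Σ_{j<i} ((v_i · u_j) / (u_j · u_j)) · u_j.

Step by step this gives:
  u_1 = (-2, 0, 0)
  u_2 = (0, 3, 0)
  u_3 = (0, 0, -1)

Orthogonality check:
  u_2 · u_1 = 0 (should be 0)
  u_3 · u_1 = 0 (should be 0)
  u_3 · u_2 = 0 (should be 0)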